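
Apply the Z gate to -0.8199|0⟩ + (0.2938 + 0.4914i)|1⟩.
-0.8199|0⟩ + (-0.2938 - 0.4914i)|1⟩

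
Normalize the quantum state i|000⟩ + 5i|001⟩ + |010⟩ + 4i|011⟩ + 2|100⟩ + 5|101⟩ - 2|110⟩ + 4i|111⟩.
0.1043i|000⟩ + 0.5213i|001⟩ + 0.1043|010⟩ + 0.417i|011⟩ + 0.2085|100⟩ + 0.5213|101⟩ - 0.2085|110⟩ + 0.417i|111⟩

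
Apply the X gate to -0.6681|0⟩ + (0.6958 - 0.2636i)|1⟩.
(0.6958 - 0.2636i)|0⟩ - 0.6681|1⟩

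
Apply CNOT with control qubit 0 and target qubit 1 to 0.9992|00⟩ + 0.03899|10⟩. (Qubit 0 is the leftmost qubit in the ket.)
0.9992|00⟩ + 0.03899|11⟩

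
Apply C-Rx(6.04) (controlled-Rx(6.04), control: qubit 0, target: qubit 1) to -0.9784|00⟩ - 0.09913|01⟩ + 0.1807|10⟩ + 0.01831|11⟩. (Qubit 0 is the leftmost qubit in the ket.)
-0.9784|00⟩ - 0.09913|01⟩ + (-0.1794 - 0.002221i)|10⟩ + (-0.01817 - 0.02192i)|11⟩

C-Rx(6.04) leaves the control-|0⟩ kets |00⟩, |01⟩ unchanged and applies Rx(6.04) to qubit 1 on the control-|1⟩ pair (|10⟩, |11⟩).
Rx(6.04) = [[cos(θ/2), −i·sin(θ/2)], [−i·sin(θ/2), cos(θ/2)]]; θ = 6.04, cos(θ/2) ≈ -0.992617, sin(θ/2) ≈ 0.121293.
With a = amp(|10⟩) = 0.1807 and b = amp(|11⟩) = 0.01831:
new amp(|10⟩) = (-0.992617)·a + (-0.121293i)·b = (-0.1794 - 0.002221i)
new amp(|11⟩) = (-0.121293i)·a + (-0.992617)·b = (-0.01817 - 0.02192i)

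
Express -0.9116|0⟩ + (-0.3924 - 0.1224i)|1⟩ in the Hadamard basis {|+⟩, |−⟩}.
(-0.9221 - 0.08655i)|+⟩ + (-0.3671 + 0.08655i)|−⟩

With |ψ⟩ = α|0⟩ + β|1⟩, the Hadamard-basis coefficients are ⟨+|ψ⟩ = (α + β)/√2 and ⟨−|ψ⟩ = (α − β)/√2.
Here α = -0.9116, β = (-0.3924 - 0.1224i): (α + β)/√2 = (-0.9221 - 0.08655i), (α − β)/√2 = (-0.3671 + 0.08655i).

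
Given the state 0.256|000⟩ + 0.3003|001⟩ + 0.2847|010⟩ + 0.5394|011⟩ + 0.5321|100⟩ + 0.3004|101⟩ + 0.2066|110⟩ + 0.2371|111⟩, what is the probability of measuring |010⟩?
0.08105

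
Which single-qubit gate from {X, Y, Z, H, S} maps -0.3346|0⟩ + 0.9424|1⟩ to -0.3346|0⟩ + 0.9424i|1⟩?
S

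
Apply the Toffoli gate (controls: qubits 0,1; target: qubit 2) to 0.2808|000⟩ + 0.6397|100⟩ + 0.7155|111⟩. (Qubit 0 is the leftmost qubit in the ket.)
0.2808|000⟩ + 0.6397|100⟩ + 0.7155|110⟩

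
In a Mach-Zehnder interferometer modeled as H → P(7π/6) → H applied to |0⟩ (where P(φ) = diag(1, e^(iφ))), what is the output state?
(0.06699 - 0.25i)|0⟩ + (0.933 + 0.25i)|1⟩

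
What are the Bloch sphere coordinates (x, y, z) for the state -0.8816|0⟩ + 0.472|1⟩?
(-0.8322, 0, 0.5544)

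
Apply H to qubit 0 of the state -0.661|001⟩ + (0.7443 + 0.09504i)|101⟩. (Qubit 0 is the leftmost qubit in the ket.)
(0.0589 + 0.0672i)|001⟩ + (-0.9937 - 0.0672i)|101⟩

H on qubit 0 mixes each pair of kets that differ only in qubit 0: amplitudes (a, b) of (|…0…⟩, |…1…⟩) become ((a + b)/√2, (a − b)/√2). Kets absent from the input have amplitude 0.
(|001⟩, |101⟩): (a, b) = (-0.661, (0.7443 + 0.09504i)) → ((0.0589 + 0.0672i), (-0.9937 - 0.0672i))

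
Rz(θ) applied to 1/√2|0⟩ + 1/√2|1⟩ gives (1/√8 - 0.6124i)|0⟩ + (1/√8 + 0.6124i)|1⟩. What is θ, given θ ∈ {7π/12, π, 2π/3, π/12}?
2π/3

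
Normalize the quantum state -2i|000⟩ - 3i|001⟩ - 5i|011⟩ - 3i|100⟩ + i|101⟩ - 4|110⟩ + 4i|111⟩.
-0.2236i|000⟩ - 0.3354i|001⟩ - 0.559i|011⟩ - 0.3354i|100⟩ + 0.1118i|101⟩ - 1/√5|110⟩ + (1/√5)i|111⟩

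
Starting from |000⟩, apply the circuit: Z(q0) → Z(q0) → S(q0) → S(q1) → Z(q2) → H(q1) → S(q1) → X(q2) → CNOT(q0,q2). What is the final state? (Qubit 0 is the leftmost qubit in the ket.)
1/√2|001⟩ + (1/√2)i|011⟩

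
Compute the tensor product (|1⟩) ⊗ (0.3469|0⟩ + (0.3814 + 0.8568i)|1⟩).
0.3469|10⟩ + (0.3814 + 0.8568i)|11⟩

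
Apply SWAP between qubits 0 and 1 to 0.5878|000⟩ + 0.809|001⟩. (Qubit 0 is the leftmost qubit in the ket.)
0.5878|000⟩ + 0.809|001⟩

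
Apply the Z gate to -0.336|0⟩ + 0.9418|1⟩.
-0.336|0⟩ - 0.9418|1⟩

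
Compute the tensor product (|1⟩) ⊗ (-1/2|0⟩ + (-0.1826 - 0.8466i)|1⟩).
-1/2|10⟩ + (-0.1826 - 0.8466i)|11⟩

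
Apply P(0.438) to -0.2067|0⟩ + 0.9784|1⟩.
-0.2067|0⟩ + (0.886 + 0.415i)|1⟩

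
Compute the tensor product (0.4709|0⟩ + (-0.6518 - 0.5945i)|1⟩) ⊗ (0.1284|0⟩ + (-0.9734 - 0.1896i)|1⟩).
0.06046|00⟩ + (-0.4584 - 0.08928i)|01⟩ + (-0.08369 - 0.07633i)|10⟩ + (0.5217 + 0.7023i)|11⟩

amp(|b₁b₂…⟩) = product of the factor amplitudes for bits b₁, b₂, …; only kets whose every factor amplitude is nonzero survive.
|00⟩: (0.4709)(0.1284) = 0.06046
|01⟩: (0.4709)(-0.9734 - 0.1896i) = (-0.4584 - 0.08928i)
|10⟩: (-0.6518 - 0.5945i)(0.1284) = (-0.08369 - 0.07633i)
|11⟩: (-0.6518 - 0.5945i)(-0.9734 - 0.1896i) = (0.5217 + 0.7023i)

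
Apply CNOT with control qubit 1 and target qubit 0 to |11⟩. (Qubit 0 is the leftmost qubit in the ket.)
|01⟩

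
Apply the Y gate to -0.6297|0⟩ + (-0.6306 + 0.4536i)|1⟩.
(0.4536 + 0.6306i)|0⟩ - 0.6297i|1⟩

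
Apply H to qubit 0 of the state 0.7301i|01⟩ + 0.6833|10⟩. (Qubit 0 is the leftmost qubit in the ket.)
0.4832|00⟩ + 0.5163i|01⟩ - 0.4832|10⟩ + 0.5163i|11⟩

H on qubit 0 mixes each pair of kets that differ only in qubit 0: amplitudes (a, b) of (|…0…⟩, |…1…⟩) become ((a + b)/√2, (a − b)/√2). Kets absent from the input have amplitude 0.
(|00⟩, |10⟩): (a, b) = (0, 0.6833) → (0.4832, -0.4832)
(|01⟩, |11⟩): (a, b) = (0.7301i, 0) → (0.5163i, 0.5163i)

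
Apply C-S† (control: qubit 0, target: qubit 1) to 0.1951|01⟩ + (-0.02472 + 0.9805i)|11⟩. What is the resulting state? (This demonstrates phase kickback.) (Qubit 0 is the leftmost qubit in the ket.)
0.1951|01⟩ + (0.9805 + 0.02472i)|11⟩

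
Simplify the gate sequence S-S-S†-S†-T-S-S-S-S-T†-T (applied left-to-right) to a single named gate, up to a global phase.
T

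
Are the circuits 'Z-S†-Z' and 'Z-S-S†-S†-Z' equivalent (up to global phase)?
Yes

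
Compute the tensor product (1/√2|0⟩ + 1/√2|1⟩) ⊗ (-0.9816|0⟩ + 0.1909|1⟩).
-0.6941|00⟩ + 0.135|01⟩ - 0.6941|10⟩ + 0.135|11⟩

amp(|b₁b₂…⟩) = product of the factor amplitudes for bits b₁, b₂, …; only kets whose every factor amplitude is nonzero survive.
|00⟩: (1/√2)(-0.9816) = -0.6941
|01⟩: (1/√2)(0.1909) = 0.135
|10⟩: (1/√2)(-0.9816) = -0.6941
|11⟩: (1/√2)(0.1909) = 0.135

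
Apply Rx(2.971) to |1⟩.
-0.9964i|0⟩ + 0.08519|1⟩

Rx(2.971) = [[cos(θ/2), −i·sin(θ/2)], [−i·sin(θ/2), cos(θ/2)]]; θ = 2.971, cos(θ/2) ≈ 0.0851929, sin(θ/2) ≈ 0.996364.
With a = amp(|0⟩) = 0 and b = amp(|1⟩) = 1:
new amp(|0⟩) = (0.0851929)·a + (-0.996364i)·b = -0.9964i
new amp(|1⟩) = (-0.996364i)·a + (0.0851929)·b = 0.08519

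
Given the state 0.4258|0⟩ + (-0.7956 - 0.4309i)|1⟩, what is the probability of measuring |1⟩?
0.8187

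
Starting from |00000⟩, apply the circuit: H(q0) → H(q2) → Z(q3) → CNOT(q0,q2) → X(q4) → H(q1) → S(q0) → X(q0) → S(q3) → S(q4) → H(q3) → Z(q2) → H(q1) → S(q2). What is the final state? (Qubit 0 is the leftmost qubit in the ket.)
-1/√8|00001⟩ - 1/√8|00011⟩ + (1/√8)i|00101⟩ + (1/√8)i|00111⟩ + (1/√8)i|10001⟩ + (1/√8)i|10011⟩ + 1/√8|10101⟩ + 1/√8|10111⟩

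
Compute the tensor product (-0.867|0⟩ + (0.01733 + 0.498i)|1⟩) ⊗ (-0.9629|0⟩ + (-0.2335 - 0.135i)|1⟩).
0.8348|00⟩ + (0.2024 + 0.117i)|01⟩ + (-0.01669 - 0.4795i)|10⟩ + (0.06318 - 0.1186i)|11⟩

amp(|b₁b₂…⟩) = product of the factor amplitudes for bits b₁, b₂, …; only kets whose every factor amplitude is nonzero survive.
|00⟩: (-0.867)(-0.9629) = 0.8348
|01⟩: (-0.867)(-0.2335 - 0.135i) = (0.2024 + 0.117i)
|10⟩: (0.01733 + 0.498i)(-0.9629) = (-0.01669 - 0.4795i)
|11⟩: (0.01733 + 0.498i)(-0.2335 - 0.135i) = (0.06318 - 0.1186i)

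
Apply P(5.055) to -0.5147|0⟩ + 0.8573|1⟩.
-0.5147|0⟩ + (0.288 - 0.8075i)|1⟩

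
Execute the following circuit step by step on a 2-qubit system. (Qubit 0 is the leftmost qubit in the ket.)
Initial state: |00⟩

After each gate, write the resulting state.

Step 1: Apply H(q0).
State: 1/√2|00⟩ + 1/√2|10⟩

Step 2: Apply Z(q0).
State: 1/√2|00⟩ - 1/√2|10⟩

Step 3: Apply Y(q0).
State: (1/√2)i|00⟩ + (1/√2)i|10⟩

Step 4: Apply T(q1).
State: (1/√2)i|00⟩ + (1/√2)i|10⟩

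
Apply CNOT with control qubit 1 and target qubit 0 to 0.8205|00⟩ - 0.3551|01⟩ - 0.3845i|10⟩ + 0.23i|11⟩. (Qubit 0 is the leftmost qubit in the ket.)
0.8205|00⟩ + 0.23i|01⟩ - 0.3845i|10⟩ - 0.3551|11⟩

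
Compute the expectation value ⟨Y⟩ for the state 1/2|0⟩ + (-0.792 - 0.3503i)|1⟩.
-0.3503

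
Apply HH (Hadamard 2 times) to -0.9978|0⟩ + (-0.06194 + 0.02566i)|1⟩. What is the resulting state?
-0.9978|0⟩ + (-0.06194 + 0.02566i)|1⟩

H² = I, so an even number of Hadamards cancels: H^2 = I and the state is unchanged.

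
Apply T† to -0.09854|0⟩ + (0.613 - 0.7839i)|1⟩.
-0.09854|0⟩ + (-0.1208 - 0.9878i)|1⟩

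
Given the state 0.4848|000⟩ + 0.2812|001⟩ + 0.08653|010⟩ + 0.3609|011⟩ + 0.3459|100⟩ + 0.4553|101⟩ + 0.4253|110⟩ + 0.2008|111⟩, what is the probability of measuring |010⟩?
0.007487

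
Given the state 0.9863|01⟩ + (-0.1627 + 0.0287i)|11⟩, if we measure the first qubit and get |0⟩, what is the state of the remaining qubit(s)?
|1⟩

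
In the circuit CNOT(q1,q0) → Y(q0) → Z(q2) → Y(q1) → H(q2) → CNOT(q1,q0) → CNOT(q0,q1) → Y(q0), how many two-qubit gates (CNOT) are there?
3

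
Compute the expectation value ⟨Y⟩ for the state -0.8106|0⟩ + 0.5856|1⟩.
0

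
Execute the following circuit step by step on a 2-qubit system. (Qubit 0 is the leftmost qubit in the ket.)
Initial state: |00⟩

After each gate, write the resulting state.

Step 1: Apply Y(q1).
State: i|01⟩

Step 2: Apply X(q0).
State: i|11⟩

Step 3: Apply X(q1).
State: i|10⟩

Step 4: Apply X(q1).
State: i|11⟩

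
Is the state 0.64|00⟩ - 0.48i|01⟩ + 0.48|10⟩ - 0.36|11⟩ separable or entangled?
Entangled

Writing the state as a|00⟩ + b|01⟩ + c|10⟩ + d|11⟩, it is a product state iff ad − bc = 0.
Here (a, b, c, d) = (0.64, -0.48i, 0.48, -0.36): ad − bc = (0.64)(-0.36) − (-0.48i)(0.48) = (-0.2304 + 0.2304i) ≠ 0, so the state is entangled.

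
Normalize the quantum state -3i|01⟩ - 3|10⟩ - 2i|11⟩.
-0.6396i|01⟩ - 0.6396|10⟩ - 0.4264i|11⟩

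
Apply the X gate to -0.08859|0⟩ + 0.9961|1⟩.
0.9961|0⟩ - 0.08859|1⟩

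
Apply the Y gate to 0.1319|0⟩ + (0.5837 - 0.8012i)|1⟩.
(-0.8012 - 0.5837i)|0⟩ + 0.1319i|1⟩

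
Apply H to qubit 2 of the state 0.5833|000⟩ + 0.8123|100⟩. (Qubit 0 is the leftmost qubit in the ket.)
0.4125|000⟩ + 0.4125|001⟩ + 0.5744|100⟩ + 0.5744|101⟩

H on qubit 2 mixes each pair of kets that differ only in qubit 2: amplitudes (a, b) of (|…0…⟩, |…1…⟩) become ((a + b)/√2, (a − b)/√2). Kets absent from the input have amplitude 0.
(|000⟩, |001⟩): (a, b) = (0.5833, 0) → (0.4125, 0.4125)
(|100⟩, |101⟩): (a, b) = (0.8123, 0) → (0.5744, 0.5744)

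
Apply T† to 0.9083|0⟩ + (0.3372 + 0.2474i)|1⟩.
0.9083|0⟩ + (0.4134 - 0.0635i)|1⟩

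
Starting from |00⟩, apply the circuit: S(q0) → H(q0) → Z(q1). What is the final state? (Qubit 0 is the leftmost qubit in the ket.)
1/√2|00⟩ + 1/√2|10⟩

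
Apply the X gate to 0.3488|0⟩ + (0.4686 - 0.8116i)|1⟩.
(0.4686 - 0.8116i)|0⟩ + 0.3488|1⟩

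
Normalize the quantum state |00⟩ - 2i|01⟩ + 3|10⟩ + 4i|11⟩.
0.1826|00⟩ - 0.3651i|01⟩ + 0.5477|10⟩ + 0.7303i|11⟩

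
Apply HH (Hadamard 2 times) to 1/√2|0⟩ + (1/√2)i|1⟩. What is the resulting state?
1/√2|0⟩ + (1/√2)i|1⟩

H² = I, so an even number of Hadamards cancels: H^2 = I and the state is unchanged.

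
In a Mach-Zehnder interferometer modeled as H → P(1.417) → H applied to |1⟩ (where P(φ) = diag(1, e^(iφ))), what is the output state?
(0.4234 - 0.4941i)|0⟩ + (0.5766 + 0.4941i)|1⟩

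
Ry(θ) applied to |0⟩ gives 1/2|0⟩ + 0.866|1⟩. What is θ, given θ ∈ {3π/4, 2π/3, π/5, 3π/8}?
2π/3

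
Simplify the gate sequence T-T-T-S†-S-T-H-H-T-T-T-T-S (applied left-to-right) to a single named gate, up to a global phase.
S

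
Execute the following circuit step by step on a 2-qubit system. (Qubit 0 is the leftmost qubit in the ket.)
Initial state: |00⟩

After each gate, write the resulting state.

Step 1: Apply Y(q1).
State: i|01⟩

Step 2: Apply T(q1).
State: (-1/√2 + (1/√2)i)|01⟩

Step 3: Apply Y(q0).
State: (-1/√2 - (1/√2)i)|11⟩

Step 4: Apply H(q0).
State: (-1/2 - (1/2)i)|01⟩ + (1/2 + (1/2)i)|11⟩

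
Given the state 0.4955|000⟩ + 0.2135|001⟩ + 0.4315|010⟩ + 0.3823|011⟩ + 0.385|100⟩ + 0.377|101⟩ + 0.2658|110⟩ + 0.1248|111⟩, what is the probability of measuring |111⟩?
0.01558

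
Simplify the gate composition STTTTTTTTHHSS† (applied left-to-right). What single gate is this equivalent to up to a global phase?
S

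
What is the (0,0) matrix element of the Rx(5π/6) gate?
0.2588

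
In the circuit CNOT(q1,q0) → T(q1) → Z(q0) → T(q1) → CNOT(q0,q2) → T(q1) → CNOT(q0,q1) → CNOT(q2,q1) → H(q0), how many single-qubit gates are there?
5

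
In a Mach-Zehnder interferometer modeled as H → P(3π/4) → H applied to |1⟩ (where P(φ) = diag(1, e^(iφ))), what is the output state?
(0.8536 - (1/√8)i)|0⟩ + (0.1464 + (1/√8)i)|1⟩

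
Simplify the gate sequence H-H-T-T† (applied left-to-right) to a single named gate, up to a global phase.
I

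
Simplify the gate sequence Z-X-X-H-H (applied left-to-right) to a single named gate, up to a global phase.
Z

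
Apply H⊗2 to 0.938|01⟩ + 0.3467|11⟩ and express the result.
0.6424|00⟩ - 0.6424|01⟩ + 0.2957|10⟩ - 0.2957|11⟩

H⊗2 gives amp(|y⟩) = (1/2) Σ_x (−1)^(x·y) amp(|x⟩), where x·y is the number of positions in which both x and y have a 1.
|00⟩: (0.938 + 0.3467)/2 = 0.6424
|01⟩: (-0.938 - 0.3467)/2 = -0.6424
|10⟩: (0.938 - 0.3467)/2 = 0.2957
|11⟩: (-0.938 + 0.3467)/2 = -0.2957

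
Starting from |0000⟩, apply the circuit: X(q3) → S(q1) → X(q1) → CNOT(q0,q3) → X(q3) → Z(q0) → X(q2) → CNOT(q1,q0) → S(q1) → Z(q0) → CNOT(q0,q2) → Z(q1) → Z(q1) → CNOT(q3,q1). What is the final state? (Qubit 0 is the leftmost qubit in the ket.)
-i|1100⟩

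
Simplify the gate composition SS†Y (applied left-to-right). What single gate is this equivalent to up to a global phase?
Y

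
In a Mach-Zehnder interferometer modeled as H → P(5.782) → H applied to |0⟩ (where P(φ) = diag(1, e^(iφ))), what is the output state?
(0.9385 - 0.2402i)|0⟩ + (0.06149 + 0.2402i)|1⟩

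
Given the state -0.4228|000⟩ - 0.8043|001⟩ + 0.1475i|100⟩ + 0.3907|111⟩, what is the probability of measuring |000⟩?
0.1788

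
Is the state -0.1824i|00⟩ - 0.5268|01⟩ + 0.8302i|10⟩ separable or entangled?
Entangled

Writing the state as a|00⟩ + b|01⟩ + c|10⟩ + d|11⟩, it is a product state iff ad − bc = 0.
Here (a, b, c, d) = (-0.1824i, -0.5268, 0.8302i, 0): ad − bc = (-0.1824i)(0) − (-0.5268)(0.8302i) = 0.4373i ≠ 0, so the state is entangled.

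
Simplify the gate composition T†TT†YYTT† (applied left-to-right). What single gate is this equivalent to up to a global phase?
T†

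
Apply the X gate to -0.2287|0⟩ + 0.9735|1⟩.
0.9735|0⟩ - 0.2287|1⟩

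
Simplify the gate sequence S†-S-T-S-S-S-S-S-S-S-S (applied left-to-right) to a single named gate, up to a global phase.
T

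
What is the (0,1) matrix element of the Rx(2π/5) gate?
-0.5878i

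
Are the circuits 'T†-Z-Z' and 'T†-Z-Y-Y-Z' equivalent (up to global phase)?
Yes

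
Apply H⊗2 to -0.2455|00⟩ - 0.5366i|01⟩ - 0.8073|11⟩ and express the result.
(-0.5264 - 0.2683i)|00⟩ + (0.2809 + 0.2683i)|01⟩ + (0.2809 - 0.2683i)|10⟩ + (-0.5264 + 0.2683i)|11⟩

H⊗2 gives amp(|y⟩) = (1/2) Σ_x (−1)^(x·y) amp(|x⟩), where x·y is the number of positions in which both x and y have a 1.
|00⟩: (-0.2455 - 0.5366i - 0.8073)/2 = (-0.5264 - 0.2683i)
|01⟩: (-0.2455 + 0.5366i + 0.8073)/2 = (0.2809 + 0.2683i)
|10⟩: (-0.2455 - 0.5366i + 0.8073)/2 = (0.2809 - 0.2683i)
|11⟩: (-0.2455 + 0.5366i - 0.8073)/2 = (-0.5264 + 0.2683i)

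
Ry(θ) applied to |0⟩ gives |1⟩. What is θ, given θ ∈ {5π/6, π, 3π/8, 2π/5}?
π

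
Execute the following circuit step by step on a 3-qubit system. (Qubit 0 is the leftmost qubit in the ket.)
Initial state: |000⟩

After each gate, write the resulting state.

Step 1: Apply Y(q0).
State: i|100⟩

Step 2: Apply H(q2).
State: (1/√2)i|100⟩ + (1/√2)i|101⟩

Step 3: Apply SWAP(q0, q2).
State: (1/√2)i|001⟩ + (1/√2)i|101⟩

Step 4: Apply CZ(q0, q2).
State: (1/√2)i|001⟩ - (1/√2)i|101⟩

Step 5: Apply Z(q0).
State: (1/√2)i|001⟩ + (1/√2)i|101⟩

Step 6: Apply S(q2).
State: -1/√2|001⟩ - 1/√2|101⟩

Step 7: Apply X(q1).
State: -1/√2|011⟩ - 1/√2|111⟩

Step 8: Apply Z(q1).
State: 1/√2|011⟩ + 1/√2|111⟩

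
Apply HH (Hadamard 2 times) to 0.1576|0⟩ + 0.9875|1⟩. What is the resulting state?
0.1576|0⟩ + 0.9875|1⟩

H² = I, so an even number of Hadamards cancels: H^2 = I and the state is unchanged.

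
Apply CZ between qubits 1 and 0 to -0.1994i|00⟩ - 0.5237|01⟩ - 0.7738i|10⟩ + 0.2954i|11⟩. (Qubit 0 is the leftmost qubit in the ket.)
-0.1994i|00⟩ - 0.5237|01⟩ - 0.7738i|10⟩ - 0.2954i|11⟩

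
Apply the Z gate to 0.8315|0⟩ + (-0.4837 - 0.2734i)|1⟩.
0.8315|0⟩ + (0.4837 + 0.2734i)|1⟩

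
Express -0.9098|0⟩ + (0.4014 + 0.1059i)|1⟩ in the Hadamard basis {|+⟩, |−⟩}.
(-0.3595 + 0.07488i)|+⟩ + (-0.9272 - 0.07488i)|−⟩

With |ψ⟩ = α|0⟩ + β|1⟩, the Hadamard-basis coefficients are ⟨+|ψ⟩ = (α + β)/√2 and ⟨−|ψ⟩ = (α − β)/√2.
Here α = -0.9098, β = (0.4014 + 0.1059i): (α + β)/√2 = (-0.3595 + 0.07488i), (α − β)/√2 = (-0.9272 - 0.07488i).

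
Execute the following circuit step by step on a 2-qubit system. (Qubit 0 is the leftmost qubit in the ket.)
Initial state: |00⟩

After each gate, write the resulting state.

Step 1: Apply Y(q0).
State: i|10⟩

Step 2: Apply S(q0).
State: -|10⟩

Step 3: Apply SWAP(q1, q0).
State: -|01⟩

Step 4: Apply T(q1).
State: (-1/√2 - (1/√2)i)|01⟩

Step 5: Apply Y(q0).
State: (1/√2 - (1/√2)i)|11⟩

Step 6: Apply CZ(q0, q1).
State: (-1/√2 + (1/√2)i)|11⟩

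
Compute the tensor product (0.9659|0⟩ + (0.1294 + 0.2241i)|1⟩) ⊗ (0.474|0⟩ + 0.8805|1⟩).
0.4578|00⟩ + 0.8505|01⟩ + (0.06134 + 0.1062i)|10⟩ + (0.1139 + 0.1973i)|11⟩

amp(|b₁b₂…⟩) = product of the factor amplitudes for bits b₁, b₂, …; only kets whose every factor amplitude is nonzero survive.
|00⟩: (0.9659)(0.474) = 0.4578
|01⟩: (0.9659)(0.8805) = 0.8505
|10⟩: (0.1294 + 0.2241i)(0.474) = (0.06134 + 0.1062i)
|11⟩: (0.1294 + 0.2241i)(0.8805) = (0.1139 + 0.1973i)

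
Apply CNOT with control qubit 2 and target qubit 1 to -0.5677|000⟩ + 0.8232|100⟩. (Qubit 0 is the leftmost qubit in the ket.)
-0.5677|000⟩ + 0.8232|100⟩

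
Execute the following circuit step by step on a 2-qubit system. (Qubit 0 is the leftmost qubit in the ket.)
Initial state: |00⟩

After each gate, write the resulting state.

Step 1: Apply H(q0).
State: 1/√2|00⟩ + 1/√2|10⟩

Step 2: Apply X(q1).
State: 1/√2|01⟩ + 1/√2|11⟩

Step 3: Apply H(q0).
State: |01⟩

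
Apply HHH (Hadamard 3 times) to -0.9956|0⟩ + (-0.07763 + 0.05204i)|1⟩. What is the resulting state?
(-0.7589 + 0.0368i)|0⟩ + (-0.6491 - 0.0368i)|1⟩

H² = I, so H^3 = H: a single Hadamard. With (a, b) = (-0.9956, (-0.07763 + 0.05204i)), H gives ((a + b)/√2, (a − b)/√2) = ((-0.7589 + 0.0368i), (-0.6491 - 0.0368i)).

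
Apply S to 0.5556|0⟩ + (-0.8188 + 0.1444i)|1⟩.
0.5556|0⟩ + (-0.1444 - 0.8188i)|1⟩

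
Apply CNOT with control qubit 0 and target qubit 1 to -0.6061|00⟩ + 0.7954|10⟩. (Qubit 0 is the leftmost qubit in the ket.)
-0.6061|00⟩ + 0.7954|11⟩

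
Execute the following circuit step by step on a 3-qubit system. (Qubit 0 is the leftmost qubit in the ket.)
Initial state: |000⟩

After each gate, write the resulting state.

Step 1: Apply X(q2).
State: |001⟩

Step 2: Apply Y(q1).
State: i|011⟩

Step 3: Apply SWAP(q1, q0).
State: i|101⟩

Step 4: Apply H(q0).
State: (1/√2)i|001⟩ - (1/√2)i|101⟩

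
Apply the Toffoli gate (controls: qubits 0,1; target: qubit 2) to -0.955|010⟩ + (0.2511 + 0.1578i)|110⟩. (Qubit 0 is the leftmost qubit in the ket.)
-0.955|010⟩ + (0.2511 + 0.1578i)|111⟩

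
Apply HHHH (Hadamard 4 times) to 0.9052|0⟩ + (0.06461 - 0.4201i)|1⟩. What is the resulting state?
0.9052|0⟩ + (0.06461 - 0.4201i)|1⟩

H² = I, so an even number of Hadamards cancels: H^4 = I and the state is unchanged.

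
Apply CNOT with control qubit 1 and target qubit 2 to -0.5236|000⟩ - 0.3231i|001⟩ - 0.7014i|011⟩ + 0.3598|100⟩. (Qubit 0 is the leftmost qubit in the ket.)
-0.5236|000⟩ - 0.3231i|001⟩ - 0.7014i|010⟩ + 0.3598|100⟩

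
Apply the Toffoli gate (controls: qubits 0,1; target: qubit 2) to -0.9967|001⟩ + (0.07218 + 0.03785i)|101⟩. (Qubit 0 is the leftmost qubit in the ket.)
-0.9967|001⟩ + (0.07218 + 0.03785i)|101⟩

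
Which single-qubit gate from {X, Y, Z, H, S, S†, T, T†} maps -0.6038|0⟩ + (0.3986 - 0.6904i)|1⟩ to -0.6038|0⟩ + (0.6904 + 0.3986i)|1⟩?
S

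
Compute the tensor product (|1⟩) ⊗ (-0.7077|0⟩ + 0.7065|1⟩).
-0.7077|10⟩ + 0.7065|11⟩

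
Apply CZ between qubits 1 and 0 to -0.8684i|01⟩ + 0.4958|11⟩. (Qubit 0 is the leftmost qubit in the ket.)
-0.8684i|01⟩ - 0.4958|11⟩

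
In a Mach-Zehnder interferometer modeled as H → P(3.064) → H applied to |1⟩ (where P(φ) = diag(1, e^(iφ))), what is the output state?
(0.9985 - 0.03876i)|0⟩ + (0.001504 + 0.03876i)|1⟩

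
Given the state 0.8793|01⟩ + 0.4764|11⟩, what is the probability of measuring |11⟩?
0.227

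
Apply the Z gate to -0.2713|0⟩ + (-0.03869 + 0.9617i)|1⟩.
-0.2713|0⟩ + (0.03869 - 0.9617i)|1⟩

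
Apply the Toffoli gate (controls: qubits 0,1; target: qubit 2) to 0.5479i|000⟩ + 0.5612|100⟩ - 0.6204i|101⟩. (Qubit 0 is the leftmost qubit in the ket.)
0.5479i|000⟩ + 0.5612|100⟩ - 0.6204i|101⟩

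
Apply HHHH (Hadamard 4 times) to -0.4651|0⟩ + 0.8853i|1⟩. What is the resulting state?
-0.4651|0⟩ + 0.8853i|1⟩

H² = I, so an even number of Hadamards cancels: H^4 = I and the state is unchanged.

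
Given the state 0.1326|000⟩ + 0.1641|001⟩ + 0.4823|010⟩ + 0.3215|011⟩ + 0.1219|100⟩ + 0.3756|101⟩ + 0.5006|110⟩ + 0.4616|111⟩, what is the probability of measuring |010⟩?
0.2326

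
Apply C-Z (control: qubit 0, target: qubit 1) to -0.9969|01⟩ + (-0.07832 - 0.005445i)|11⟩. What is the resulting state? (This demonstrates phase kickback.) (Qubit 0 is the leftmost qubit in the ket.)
-0.9969|01⟩ + (0.07832 + 0.005445i)|11⟩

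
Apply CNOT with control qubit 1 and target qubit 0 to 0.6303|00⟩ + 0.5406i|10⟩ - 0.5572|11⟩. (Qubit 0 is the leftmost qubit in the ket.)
0.6303|00⟩ - 0.5572|01⟩ + 0.5406i|10⟩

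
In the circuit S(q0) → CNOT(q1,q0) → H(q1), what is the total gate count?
3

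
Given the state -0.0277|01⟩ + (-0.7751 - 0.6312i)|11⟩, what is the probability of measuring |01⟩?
0.0007673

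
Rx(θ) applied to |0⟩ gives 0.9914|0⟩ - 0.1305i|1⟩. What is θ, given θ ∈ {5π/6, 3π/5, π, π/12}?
π/12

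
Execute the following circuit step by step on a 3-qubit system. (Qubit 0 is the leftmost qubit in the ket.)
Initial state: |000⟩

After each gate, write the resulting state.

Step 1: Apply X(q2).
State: |001⟩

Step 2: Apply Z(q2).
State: -|001⟩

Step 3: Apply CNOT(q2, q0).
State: -|101⟩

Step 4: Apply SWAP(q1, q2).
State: -|110⟩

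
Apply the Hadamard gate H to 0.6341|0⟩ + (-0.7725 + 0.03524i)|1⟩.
(-0.09786 + 0.02492i)|0⟩ + (0.9946 - 0.02492i)|1⟩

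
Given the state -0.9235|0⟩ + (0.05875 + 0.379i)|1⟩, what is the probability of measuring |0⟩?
0.8529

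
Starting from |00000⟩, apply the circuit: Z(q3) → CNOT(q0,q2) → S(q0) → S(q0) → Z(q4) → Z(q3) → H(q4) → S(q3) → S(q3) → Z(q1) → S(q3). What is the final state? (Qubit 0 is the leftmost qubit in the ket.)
1/√2|00000⟩ + 1/√2|00001⟩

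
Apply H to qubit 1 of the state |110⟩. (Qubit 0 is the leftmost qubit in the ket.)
1/√2|100⟩ - 1/√2|110⟩

H on qubit 1 mixes each pair of kets that differ only in qubit 1: amplitudes (a, b) of (|…0…⟩, |…1…⟩) become ((a + b)/√2, (a − b)/√2). Kets absent from the input have amplitude 0.
(|100⟩, |110⟩): (a, b) = (0, 1) → (1/√2, -1/√2)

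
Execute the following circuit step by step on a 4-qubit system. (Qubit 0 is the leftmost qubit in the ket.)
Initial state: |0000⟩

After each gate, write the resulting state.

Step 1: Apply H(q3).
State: 1/√2|0000⟩ + 1/√2|0001⟩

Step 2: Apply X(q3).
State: 1/√2|0000⟩ + 1/√2|0001⟩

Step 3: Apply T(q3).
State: 1/√2|0000⟩ + (1/2 + (1/2)i)|0001⟩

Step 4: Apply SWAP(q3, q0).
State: 1/√2|0000⟩ + (1/2 + (1/2)i)|1000⟩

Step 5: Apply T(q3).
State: 1/√2|0000⟩ + (1/2 + (1/2)i)|1000⟩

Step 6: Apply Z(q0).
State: 1/√2|0000⟩ + (-1/2 - (1/2)i)|1000⟩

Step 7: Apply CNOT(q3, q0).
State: 1/√2|0000⟩ + (-1/2 - (1/2)i)|1000⟩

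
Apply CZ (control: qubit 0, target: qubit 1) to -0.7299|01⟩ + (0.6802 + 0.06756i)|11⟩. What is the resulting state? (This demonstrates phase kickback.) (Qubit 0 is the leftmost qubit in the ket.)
-0.7299|01⟩ + (-0.6802 - 0.06756i)|11⟩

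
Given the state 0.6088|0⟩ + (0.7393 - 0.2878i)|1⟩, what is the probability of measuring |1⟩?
0.6294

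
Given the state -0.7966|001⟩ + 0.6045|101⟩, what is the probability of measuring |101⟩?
0.3654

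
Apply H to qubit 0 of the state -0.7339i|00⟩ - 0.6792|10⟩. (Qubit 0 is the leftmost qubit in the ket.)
(-0.4803 - 0.5189i)|00⟩ + (0.4803 - 0.5189i)|10⟩

H on qubit 0 mixes each pair of kets that differ only in qubit 0: amplitudes (a, b) of (|…0…⟩, |…1…⟩) become ((a + b)/√2, (a − b)/√2). Kets absent from the input have amplitude 0.
(|00⟩, |10⟩): (a, b) = (-0.7339i, -0.6792) → ((-0.4803 - 0.5189i), (0.4803 - 0.5189i))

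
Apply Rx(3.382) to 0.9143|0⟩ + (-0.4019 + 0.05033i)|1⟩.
(-0.05967 + 0.399i)|0⟩ + (0.04819 - 0.9137i)|1⟩

Rx(3.382) = [[cos(θ/2), −i·sin(θ/2)], [−i·sin(θ/2), cos(θ/2)]]; θ = 3.382, cos(θ/2) ≈ -0.119914, sin(θ/2) ≈ 0.992784.
With a = amp(|0⟩) = 0.9143 and b = amp(|1⟩) = (-0.4019 + 0.05033i):
new amp(|0⟩) = (-0.119914)·a + (-0.992784i)·b = (-0.05967 + 0.399i)
new amp(|1⟩) = (-0.992784i)·a + (-0.119914)·b = (0.04819 - 0.9137i)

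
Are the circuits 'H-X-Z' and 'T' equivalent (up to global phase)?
No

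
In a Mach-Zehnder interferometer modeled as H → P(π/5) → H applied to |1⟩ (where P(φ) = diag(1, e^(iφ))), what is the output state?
(0.09549 - 0.2939i)|0⟩ + (0.9045 + 0.2939i)|1⟩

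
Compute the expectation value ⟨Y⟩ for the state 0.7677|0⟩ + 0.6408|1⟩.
0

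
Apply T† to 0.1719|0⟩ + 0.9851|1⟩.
0.1719|0⟩ + (0.6966 - 0.6966i)|1⟩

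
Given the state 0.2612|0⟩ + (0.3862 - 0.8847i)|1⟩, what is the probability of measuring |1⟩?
0.9318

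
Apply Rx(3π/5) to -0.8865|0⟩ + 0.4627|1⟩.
(-0.5211 - 0.3743i)|0⟩ + (0.272 + 0.7172i)|1⟩

Rx(3π/5) = [[cos(θ/2), −i·sin(θ/2)], [−i·sin(θ/2), cos(θ/2)]]; θ = 3π/5, cos(θ/2) ≈ 0.587785, sin(θ/2) ≈ 0.809017.
With a = amp(|0⟩) = -0.8865 and b = amp(|1⟩) = 0.4627:
new amp(|0⟩) = (0.587785)·a + (-0.809017i)·b = (-0.5211 - 0.3743i)
new amp(|1⟩) = (-0.809017i)·a + (0.587785)·b = (0.272 + 0.7172i)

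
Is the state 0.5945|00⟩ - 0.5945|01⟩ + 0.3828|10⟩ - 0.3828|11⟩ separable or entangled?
Separable

Writing the state as a|00⟩ + b|01⟩ + c|10⟩ + d|11⟩, it is a product state iff ad − bc = 0.
Here (a, b, c, d) = (0.5945, -0.5945, 0.3828, -0.3828): ad − bc = (0.5945)(-0.3828) − (-0.5945)(0.3828) = 0, so the state is separable.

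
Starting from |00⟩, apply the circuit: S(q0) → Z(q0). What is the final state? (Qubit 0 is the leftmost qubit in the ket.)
|00⟩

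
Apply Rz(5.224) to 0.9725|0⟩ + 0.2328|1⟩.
(-0.8393 - 0.4913i)|0⟩ + (-0.2009 + 0.1176i)|1⟩

Rz(5.224) = [[e^(−iθ/2), 0], [0, e^(iθ/2)]] with e^(±iθ/2) = cos(θ/2) ± i·sin(θ/2); θ = 5.224, cos(θ/2) ≈ -0.863013, sin(θ/2) ≈ 0.505182.
With a = amp(|0⟩) = 0.9725 and b = amp(|1⟩) = 0.2328:
new amp(|0⟩) = (-0.863013 - 0.505182i)·a = (-0.8393 - 0.4913i)
new amp(|1⟩) = (-0.863013 + 0.505182i)·b = (-0.2009 + 0.1176i)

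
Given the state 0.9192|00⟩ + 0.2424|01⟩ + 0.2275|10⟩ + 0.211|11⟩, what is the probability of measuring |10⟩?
0.05176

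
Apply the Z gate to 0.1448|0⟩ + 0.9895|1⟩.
0.1448|0⟩ - 0.9895|1⟩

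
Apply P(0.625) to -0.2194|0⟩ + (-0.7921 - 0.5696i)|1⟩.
-0.2194|0⟩ + (-0.3091 - 0.9254i)|1⟩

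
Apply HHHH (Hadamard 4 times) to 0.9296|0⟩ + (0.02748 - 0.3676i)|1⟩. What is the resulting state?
0.9296|0⟩ + (0.02748 - 0.3676i)|1⟩

H² = I, so an even number of Hadamards cancels: H^4 = I and the state is unchanged.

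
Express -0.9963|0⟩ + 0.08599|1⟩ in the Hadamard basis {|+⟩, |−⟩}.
-0.6437|+⟩ - 0.7653|−⟩

With |ψ⟩ = α|0⟩ + β|1⟩, the Hadamard-basis coefficients are ⟨+|ψ⟩ = (α + β)/√2 and ⟨−|ψ⟩ = (α − β)/√2.
Here α = -0.9963, β = 0.08599: (α + β)/√2 = -0.6437, (α − β)/√2 = -0.7653.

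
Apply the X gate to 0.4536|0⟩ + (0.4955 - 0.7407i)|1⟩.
(0.4955 - 0.7407i)|0⟩ + 0.4536|1⟩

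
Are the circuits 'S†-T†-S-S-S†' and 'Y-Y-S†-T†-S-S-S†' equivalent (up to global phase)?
Yes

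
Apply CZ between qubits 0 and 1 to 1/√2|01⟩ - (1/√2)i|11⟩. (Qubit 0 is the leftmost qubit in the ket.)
1/√2|01⟩ + (1/√2)i|11⟩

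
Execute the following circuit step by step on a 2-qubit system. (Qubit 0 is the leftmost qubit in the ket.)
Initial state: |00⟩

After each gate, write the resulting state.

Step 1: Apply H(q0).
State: 1/√2|00⟩ + 1/√2|10⟩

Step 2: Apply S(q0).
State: 1/√2|00⟩ + (1/√2)i|10⟩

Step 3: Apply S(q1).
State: 1/√2|00⟩ + (1/√2)i|10⟩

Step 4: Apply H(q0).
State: (1/2 + (1/2)i)|00⟩ + (1/2 - (1/2)i)|10⟩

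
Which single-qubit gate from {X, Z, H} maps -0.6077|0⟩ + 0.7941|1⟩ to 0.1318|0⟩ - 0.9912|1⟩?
H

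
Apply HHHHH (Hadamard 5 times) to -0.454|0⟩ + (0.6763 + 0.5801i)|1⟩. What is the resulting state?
(0.1572 + 0.4102i)|0⟩ + (-0.7992 - 0.4102i)|1⟩

H² = I, so H^5 = H: a single Hadamard. With (a, b) = (-0.454, (0.6763 + 0.5801i)), H gives ((a + b)/√2, (a − b)/√2) = ((0.1572 + 0.4102i), (-0.7992 - 0.4102i)).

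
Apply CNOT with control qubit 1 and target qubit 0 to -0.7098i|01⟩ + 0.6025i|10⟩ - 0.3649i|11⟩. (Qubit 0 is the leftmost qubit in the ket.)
-0.3649i|01⟩ + 0.6025i|10⟩ - 0.7098i|11⟩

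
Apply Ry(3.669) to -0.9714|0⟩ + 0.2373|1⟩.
0.02411|0⟩ - 0.9997|1⟩

Ry(3.669) = [[cos(θ/2), −sin(θ/2)], [sin(θ/2), cos(θ/2)]]; θ = 3.669, cos(θ/2) ≈ -0.260658, sin(θ/2) ≈ 0.965431.
With a = amp(|0⟩) = -0.9714 and b = amp(|1⟩) = 0.2373:
new amp(|0⟩) = (-0.260658)·a + (-0.965431)·b = 0.02411
new amp(|1⟩) = (0.965431)·a + (-0.260658)·b = -0.9997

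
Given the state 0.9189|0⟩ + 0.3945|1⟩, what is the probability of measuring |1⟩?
0.1556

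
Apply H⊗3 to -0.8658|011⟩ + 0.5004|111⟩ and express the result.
-0.1292|000⟩ + 0.1292|001⟩ + 0.1292|010⟩ - 0.1292|011⟩ - 0.483|100⟩ + 0.483|101⟩ + 0.483|110⟩ - 0.483|111⟩

H⊗3 gives amp(|y⟩) = (1/2√2) Σ_x (−1)^(x·y) amp(|x⟩), where x·y is the number of positions in which both x and y have a 1.
|000⟩: (-0.8658 + 0.5004)/(2√2) = -0.1292
|001⟩: (0.8658 - 0.5004)/(2√2) = 0.1292
|010⟩: (0.8658 - 0.5004)/(2√2) = 0.1292
|011⟩: (-0.8658 + 0.5004)/(2√2) = -0.1292
|100⟩: (-0.8658 - 0.5004)/(2√2) = -0.483
|101⟩: (0.8658 + 0.5004)/(2√2) = 0.483
|110⟩: (0.8658 + 0.5004)/(2√2) = 0.483
|111⟩: (-0.8658 - 0.5004)/(2√2) = -0.483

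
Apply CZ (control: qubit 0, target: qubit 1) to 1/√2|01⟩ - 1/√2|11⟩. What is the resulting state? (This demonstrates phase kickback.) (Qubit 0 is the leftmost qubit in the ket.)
1/√2|01⟩ + 1/√2|11⟩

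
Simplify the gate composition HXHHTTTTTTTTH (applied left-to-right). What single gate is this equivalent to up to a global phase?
Z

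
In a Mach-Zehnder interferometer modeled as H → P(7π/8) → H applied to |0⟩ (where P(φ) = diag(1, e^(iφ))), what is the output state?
(0.03806 + 0.1913i)|0⟩ + (0.9619 - 0.1913i)|1⟩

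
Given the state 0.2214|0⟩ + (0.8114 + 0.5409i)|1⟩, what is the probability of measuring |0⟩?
0.04902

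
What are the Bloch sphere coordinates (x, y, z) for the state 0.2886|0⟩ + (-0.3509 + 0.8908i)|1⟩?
(-0.2025, 0.5142, -0.8334)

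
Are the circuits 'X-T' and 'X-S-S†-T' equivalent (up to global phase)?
Yes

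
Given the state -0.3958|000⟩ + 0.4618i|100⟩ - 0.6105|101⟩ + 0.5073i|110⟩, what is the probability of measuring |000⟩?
0.1567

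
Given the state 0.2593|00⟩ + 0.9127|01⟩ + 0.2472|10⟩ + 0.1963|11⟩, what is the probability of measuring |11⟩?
0.03853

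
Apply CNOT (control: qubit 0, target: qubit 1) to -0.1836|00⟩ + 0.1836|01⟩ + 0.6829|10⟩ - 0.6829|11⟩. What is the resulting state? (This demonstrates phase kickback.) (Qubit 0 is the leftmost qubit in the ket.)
-0.1836|00⟩ + 0.1836|01⟩ - 0.6829|10⟩ + 0.6829|11⟩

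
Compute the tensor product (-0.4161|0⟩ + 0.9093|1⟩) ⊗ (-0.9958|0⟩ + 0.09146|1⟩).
0.4144|00⟩ - 0.03806|01⟩ - 0.9055|10⟩ + 0.08316|11⟩

amp(|b₁b₂…⟩) = product of the factor amplitudes for bits b₁, b₂, …; only kets whose every factor amplitude is nonzero survive.
|00⟩: (-0.4161)(-0.9958) = 0.4144
|01⟩: (-0.4161)(0.09146) = -0.03806
|10⟩: (0.9093)(-0.9958) = -0.9055
|11⟩: (0.9093)(0.09146) = 0.08316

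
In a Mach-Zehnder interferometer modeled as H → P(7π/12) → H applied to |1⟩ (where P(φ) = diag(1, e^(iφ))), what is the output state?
(0.6294 - 0.483i)|0⟩ + (0.3706 + 0.483i)|1⟩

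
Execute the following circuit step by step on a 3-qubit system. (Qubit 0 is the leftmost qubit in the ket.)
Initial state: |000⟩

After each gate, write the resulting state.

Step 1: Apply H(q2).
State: 1/√2|000⟩ + 1/√2|001⟩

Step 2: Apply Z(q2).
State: 1/√2|000⟩ - 1/√2|001⟩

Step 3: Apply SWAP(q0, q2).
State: 1/√2|000⟩ - 1/√2|100⟩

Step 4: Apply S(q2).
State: 1/√2|000⟩ - 1/√2|100⟩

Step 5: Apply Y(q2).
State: (1/√2)i|001⟩ - (1/√2)i|101⟩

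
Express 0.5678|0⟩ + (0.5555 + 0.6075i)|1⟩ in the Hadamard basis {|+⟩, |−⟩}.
(0.7943 + 0.4296i)|+⟩ + (0.008697 - 0.4296i)|−⟩

With |ψ⟩ = α|0⟩ + β|1⟩, the Hadamard-basis coefficients are ⟨+|ψ⟩ = (α + β)/√2 and ⟨−|ψ⟩ = (α − β)/√2.
Here α = 0.5678, β = (0.5555 + 0.6075i): (α + β)/√2 = (0.7943 + 0.4296i), (α − β)/√2 = (0.008697 - 0.4296i).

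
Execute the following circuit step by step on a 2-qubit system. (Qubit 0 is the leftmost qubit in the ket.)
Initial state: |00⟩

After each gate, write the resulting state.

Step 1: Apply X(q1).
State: |01⟩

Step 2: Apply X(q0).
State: |11⟩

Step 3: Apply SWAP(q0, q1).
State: |11⟩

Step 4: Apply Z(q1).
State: -|11⟩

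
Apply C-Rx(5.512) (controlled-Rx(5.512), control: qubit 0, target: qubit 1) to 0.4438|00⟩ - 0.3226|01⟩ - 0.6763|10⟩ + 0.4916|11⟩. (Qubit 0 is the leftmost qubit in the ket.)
0.4438|00⟩ - 0.3226|01⟩ + (0.6266 - 0.1849i)|10⟩ + (-0.4555 + 0.2544i)|11⟩

C-Rx(5.512) leaves the control-|0⟩ kets |00⟩, |01⟩ unchanged and applies Rx(5.512) to qubit 1 on the control-|1⟩ pair (|10⟩, |11⟩).
Rx(5.512) = [[cos(θ/2), −i·sin(θ/2)], [−i·sin(θ/2), cos(θ/2)]]; θ = 5.512, cos(θ/2) ≈ -0.926576, sin(θ/2) ≈ 0.376108.
With a = amp(|10⟩) = -0.6763 and b = amp(|11⟩) = 0.4916:
new amp(|10⟩) = (-0.926576)·a + (-0.376108i)·b = (0.6266 - 0.1849i)
new amp(|11⟩) = (-0.376108i)·a + (-0.926576)·b = (-0.4555 + 0.2544i)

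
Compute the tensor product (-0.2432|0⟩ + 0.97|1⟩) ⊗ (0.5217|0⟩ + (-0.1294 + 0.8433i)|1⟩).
-0.1269|00⟩ + (0.03147 - 0.2051i)|01⟩ + 0.506|10⟩ + (-0.1255 + 0.818i)|11⟩

amp(|b₁b₂…⟩) = product of the factor amplitudes for bits b₁, b₂, …; only kets whose every factor amplitude is nonzero survive.
|00⟩: (-0.2432)(0.5217) = -0.1269
|01⟩: (-0.2432)(-0.1294 + 0.8433i) = (0.03147 - 0.2051i)
|10⟩: (0.97)(0.5217) = 0.506
|11⟩: (0.97)(-0.1294 + 0.8433i) = (-0.1255 + 0.818i)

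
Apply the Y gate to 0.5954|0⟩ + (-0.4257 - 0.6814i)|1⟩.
(-0.6814 + 0.4257i)|0⟩ + 0.5954i|1⟩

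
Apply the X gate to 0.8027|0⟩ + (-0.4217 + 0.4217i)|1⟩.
(-0.4217 + 0.4217i)|0⟩ + 0.8027|1⟩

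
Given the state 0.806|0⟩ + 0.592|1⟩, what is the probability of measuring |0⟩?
0.6496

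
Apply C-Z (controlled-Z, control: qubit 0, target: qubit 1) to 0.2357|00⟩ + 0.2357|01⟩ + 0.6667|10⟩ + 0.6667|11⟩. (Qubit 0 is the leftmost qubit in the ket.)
0.2357|00⟩ + 0.2357|01⟩ + 0.6667|10⟩ - 0.6667|11⟩

C-Z leaves the control-|0⟩ kets |00⟩, |01⟩ unchanged and applies Z to qubit 1 on the control-|1⟩ pair (|10⟩, |11⟩).
Z = [[1, 0], [0, -1]].
With a = amp(|10⟩) = 0.6667 and b = amp(|11⟩) = 0.6667:
new amp(|10⟩) = (1)·a = 0.6667
new amp(|11⟩) = (-1)·b = -0.6667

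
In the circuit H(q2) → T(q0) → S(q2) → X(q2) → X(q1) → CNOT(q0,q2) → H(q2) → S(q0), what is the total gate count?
8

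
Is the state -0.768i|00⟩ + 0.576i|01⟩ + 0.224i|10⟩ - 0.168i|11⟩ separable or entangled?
Separable

Writing the state as a|00⟩ + b|01⟩ + c|10⟩ + d|11⟩, it is a product state iff ad − bc = 0.
Here (a, b, c, d) = (-0.768i, 0.576i, 0.224i, -0.168i): ad − bc = (-0.768i)(-0.168i) − (0.576i)(0.224i) = 0, so the state is separable.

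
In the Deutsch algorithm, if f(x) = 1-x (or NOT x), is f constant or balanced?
Balanced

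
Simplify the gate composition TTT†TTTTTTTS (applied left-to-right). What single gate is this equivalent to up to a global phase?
S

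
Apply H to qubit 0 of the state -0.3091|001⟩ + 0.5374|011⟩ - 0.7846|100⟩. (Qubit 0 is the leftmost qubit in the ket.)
-0.5548|000⟩ - 0.2186|001⟩ + 0.38|011⟩ + 0.5548|100⟩ - 0.2186|101⟩ + 0.38|111⟩

H on qubit 0 mixes each pair of kets that differ only in qubit 0: amplitudes (a, b) of (|…0…⟩, |…1…⟩) become ((a + b)/√2, (a − b)/√2). Kets absent from the input have amplitude 0.
(|000⟩, |100⟩): (a, b) = (0, -0.7846) → (-0.5548, 0.5548)
(|001⟩, |101⟩): (a, b) = (-0.3091, 0) → (-0.2186, -0.2186)
(|011⟩, |111⟩): (a, b) = (0.5374, 0) → (0.38, 0.38)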